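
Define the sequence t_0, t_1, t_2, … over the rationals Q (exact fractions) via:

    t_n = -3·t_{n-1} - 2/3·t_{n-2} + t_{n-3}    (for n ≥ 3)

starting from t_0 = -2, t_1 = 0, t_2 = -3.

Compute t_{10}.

-157123/27

t_3 = -3·-3 + -2/3·0 + 1·-2 = 7
t_4 = -3·7 + -2/3·-3 + 1·0 = -19
t_5 = -3·-19 + -2/3·7 + 1·-3 = 148/3
t_6 = -3·148/3 + -2/3·-19 + 1·7 = -385/3
t_7 = -3·-385/3 + -2/3·148/3 + 1·-19 = 2998/9
t_8 = -3·2998/9 + -2/3·-385/3 + 1·148/3 = -7780/9
t_9 = -3·-7780/9 + -2/3·2998/9 + 1·-385/3 = 60559/27
t_10 = -3·60559/27 + -2/3·-7780/9 + 1·2998/9 = -157123/27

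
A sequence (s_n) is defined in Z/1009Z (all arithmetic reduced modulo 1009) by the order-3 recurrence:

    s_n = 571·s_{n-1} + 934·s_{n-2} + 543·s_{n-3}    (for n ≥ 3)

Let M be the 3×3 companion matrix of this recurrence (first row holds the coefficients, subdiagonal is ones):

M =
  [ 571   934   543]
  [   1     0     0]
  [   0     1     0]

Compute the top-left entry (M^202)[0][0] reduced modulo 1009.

246

(M^202)[0][0] is the top entry after applying M 202 times to the unit state (1, 0, 0). Equivalently it is h_{204} for the auxiliary sequence (h_n) obeying the same recurrence with h_2 = 1 and h_i = 0 for 0 ≤ i < 2:
h_3 = 571·1 + 934·0 + 543·0 = 571
h_4 = 571·571 + 934·1 + 543·0 = 59
h_5 = 571·59 + 934·571 + 543·1 = 488
h_6 = 571·488 + 934·59 + 543·571 = 65
h_7 = 571·65 + 934·488 + 543·59 = 264
h_8 = 571·264 + 934·65 + 543·488 = 190
Continuing the recurrence:
  h_9 = 887;  h_10 = 918;  h_11 = 828;  h_12 = 686;  h_13 = 700;  h_14 = 744
  h_15 = 180;  h_16 = 273;  h_17 = 506;  h_18 = 933;  h_19 = 299;  h_20 = 164
  h_21 = 690;  h_22 = 196;  h_23 = 895;  h_24 = 248;  h_25 = 300;  h_26 = 997
  h_27 = 376;  h_28 = 121;  h_29 = 69;  h_30 = 404;  h_31 = 620;  h_32 = 974
  h_33 = 528;  h_34 = 58;  h_35 = 747;  h_36 = 573;  h_37 = 961;  h_38 = 250
  h_39 = 412;  h_40 = 746;  h_41 = 82;  h_42 = 680;  h_43 = 188;  h_44 = 983
  h_45 = 261;  h_46 = 815;  h_47 = 829;  h_48 = 16;  h_49 = 32;  h_50 = 52
  h_51 = 665;  h_52 = 690;  h_53 = 30;  h_54 = 568;  h_55 = 538;  h_56 = 386
  h_57 = 124;  h_58 = 9;  h_59 = 610;  h_60 = 268;  h_61 = 166;  h_62 = 298
  h_63 = 532;  h_64 = 248;  h_65 = 173;  h_66 = 774;  h_67 = 621;  h_68 = 1006
  h_69 = 682;  h_70 = 370;  h_71 = 78;  h_72 = 667;  h_73 = 787;  h_74 = 773
  h_75 = 906;  h_76 = 790;  h_77 = 724;  h_78 = 570;  h_79 = 903;  h_80 = 273
  h_81 = 122;  h_82 = 710;  h_83 = 648;  h_84 = 593;  h_85 = 512;  h_86 = 395
  h_87 = 608;  h_88 = 249;  h_89 = 292;  h_90 = 944;  h_91 = 517;  h_92 = 552
  h_93 = 980;  h_94 = 792;  h_95 = 420;  h_96 = 206;  h_97 = 583;  h_98 = 643
  h_99 = 407;  h_100 = 277;  h_101 = 543;  h_102 = 734;  h_103 = 84;  h_104 = 198
  h_105 = 820;  h_106 = 536;  h_107 = 938;  h_108 = 270;  h_109 = 529;  h_110 = 87
  h_111 = 217;  h_112 = 20;  h_113 = 8;  h_114 = 828;  h_115 = 746;  h_116 = 934
  h_117 = 706;  h_118 = 575;  h_119 = 562;  h_120 = 240;  h_121 = 488;  h_122 = 774
  h_123 = 904;  h_124 = 674;  h_125 = 766;  h_126 = 887;  h_127 = 746;  h_128 = 467
  h_129 = 174;  h_130 = 222;  h_131 = 17;  h_132 = 765;  h_133 = 127;  h_134 = 157
  h_135 = 98;  h_136 = 136;  h_137 = 171;  h_138 = 404;  h_139 = 106;  h_140 = 990
  h_141 = 791;  h_142 = 90;  h_143 = 919;  h_144 = 61;  h_145 = 650;  h_146 = 879
  h_147 = 953;  h_148 = 781;  h_149 = 177;  h_150 = 985;  h_151 = 567;  h_152 = 915
  h_153 = 750;  h_154 = 557;  h_155 = 883;  h_156 = 919;  h_157 = 189;  h_158 = 846
  h_159 = 277;  h_160 = 589;  h_161 = 10;  h_162 = 956;  h_163 = 240;  h_164 = 140
  h_165 = 873;  h_166 = 795;  h_167 = 350;  h_168 = 792;  h_169 = 17;  h_170 = 106
  h_171 = 951;  h_172 = 451;  h_173 = 585;  h_174 = 322;  h_175 = 451;  h_176 = 112
  h_177 = 146;  h_178 = 6;  h_179 = 824;  h_180 = 436;  h_181 = 722;  h_182 = 623
  h_183 = 534;  h_184 = 439;  h_185 = 12;  h_186 = 540;  h_187 = 957;  h_188 = 900
  h_189 = 793;  h_190 = 890;  h_191 = 54;  h_192 = 164;  h_193 = 761;  h_194 = 530
  h_195 = 628;  h_196 = 536;  h_197 = 877;  h_198 = 425;  h_199 = 781;  h_200 = 349
  h_201 = 167;  h_202 = 873
h_203 = 571·873 + 934·167 + 543·349 = 444
h_204 = 571·444 + 934·873 + 543·167 = 246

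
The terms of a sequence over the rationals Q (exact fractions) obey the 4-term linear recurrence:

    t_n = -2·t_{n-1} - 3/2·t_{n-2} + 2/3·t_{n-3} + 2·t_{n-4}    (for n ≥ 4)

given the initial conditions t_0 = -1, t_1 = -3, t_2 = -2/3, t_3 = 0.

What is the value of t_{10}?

t_4 = -2·0 + -3/2·-2/3 + 2/3·-3 + 2·-1 = -3
t_5 = -2·-3 + -3/2·0 + 2/3·-2/3 + 2·-3 = -4/9
t_6 = -2·-4/9 + -3/2·-3 + 2/3·0 + 2·-2/3 = 73/18
t_7 = -2·73/18 + -3/2·-4/9 + 2/3·-3 + 2·0 = -85/9
t_8 = -2·-85/9 + -3/2·73/18 + 2/3·-4/9 + 2·-3 = 703/108
t_9 = -2·703/108 + -3/2·-85/9 + 2/3·73/18 + 2·-4/9 = 80/27
t_10 = -2·80/27 + -3/2·703/108 + 2/3·-85/9 + 2·73/18 = -111/8

-111/8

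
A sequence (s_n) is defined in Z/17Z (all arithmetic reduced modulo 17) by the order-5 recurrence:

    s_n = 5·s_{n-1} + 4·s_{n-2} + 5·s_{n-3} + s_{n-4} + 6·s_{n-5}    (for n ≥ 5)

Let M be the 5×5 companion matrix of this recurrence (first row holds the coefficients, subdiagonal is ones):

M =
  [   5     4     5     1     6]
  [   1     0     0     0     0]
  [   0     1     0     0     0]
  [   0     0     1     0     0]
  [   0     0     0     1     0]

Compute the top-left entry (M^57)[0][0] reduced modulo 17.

16

(M^57)[0][0] is the top entry after applying M 57 times to the unit state (1, 0, 0, 0, 0). Equivalently it is h_{61} for the auxiliary sequence (h_n) obeying the same recurrence with h_4 = 1 and h_i = 0 for 0 ≤ i < 4:
h_5 = 5·1 + 4·0 + 5·0 + 1·0 + 6·0 = 5
h_6 = 5·5 + 4·1 + 5·0 + 1·0 + 6·0 = 12
h_7 = 5·12 + 4·5 + 5·1 + 1·0 + 6·0 = 0
h_8 = 5·0 + 4·12 + 5·5 + 1·1 + 6·0 = 6
h_9 = 5·6 + 4·0 + 5·12 + 1·5 + 6·1 = 16
h_10 = 5·16 + 4·6 + 5·0 + 1·12 + 6·5 = 10
h_11 = 5·10 + 4·16 + 5·6 + 1·0 + 6·12 = 12
h_12 = 5·12 + 4·10 + 5·16 + 1·6 + 6·0 = 16
h_13 = 5·16 + 4·12 + 5·10 + 1·16 + 6·6 = 9
h_14 = 5·9 + 4·16 + 5·12 + 1·10 + 6·16 = 3
h_15 = 5·3 + 4·9 + 5·16 + 1·12 + 6·10 = 16
h_16 = 5·16 + 4·3 + 5·9 + 1·16 + 6·12 = 4
h_17 = 5·4 + 4·16 + 5·3 + 1·9 + 6·16 = 0
h_18 = 5·0 + 4·4 + 5·16 + 1·3 + 6·9 = 0
h_19 = 5·0 + 4·0 + 5·4 + 1·16 + 6·3 = 3
h_20 = 5·3 + 4·0 + 5·0 + 1·4 + 6·16 = 13
h_21 = 5·13 + 4·3 + 5·0 + 1·0 + 6·4 = 16
h_22 = 5·16 + 4·13 + 5·3 + 1·0 + 6·0 = 11
h_23 = 5·11 + 4·16 + 5·13 + 1·3 + 6·0 = 0
h_24 = 5·0 + 4·11 + 5·16 + 1·13 + 6·3 = 2
h_25 = 5·2 + 4·0 + 5·11 + 1·16 + 6·13 = 6
h_26 = 5·6 + 4·2 + 5·0 + 1·11 + 6·16 = 9
h_27 = 5·9 + 4·6 + 5·2 + 1·0 + 6·11 = 9
h_28 = 5·9 + 4·9 + 5·6 + 1·2 + 6·0 = 11
h_29 = 5·11 + 4·9 + 5·9 + 1·6 + 6·2 = 1
h_30 = 5·1 + 4·11 + 5·9 + 1·9 + 6·6 = 3
h_31 = 5·3 + 4·1 + 5·11 + 1·9 + 6·9 = 1
h_32 = 5·1 + 4·3 + 5·1 + 1·11 + 6·9 = 2
h_33 = 5·2 + 4·1 + 5·3 + 1·1 + 6·11 = 11
h_34 = 5·11 + 4·2 + 5·1 + 1·3 + 6·1 = 9
h_35 = 5·9 + 4·11 + 5·2 + 1·1 + 6·3 = 16
h_36 = 5·16 + 4·9 + 5·11 + 1·2 + 6·1 = 9
h_37 = 5·9 + 4·16 + 5·9 + 1·11 + 6·2 = 7
h_38 = 5·7 + 4·9 + 5·16 + 1·9 + 6·11 = 5
h_39 = 5·5 + 4·7 + 5·9 + 1·16 + 6·9 = 15
h_40 = 5·15 + 4·5 + 5·7 + 1·9 + 6·16 = 14
h_41 = 5·14 + 4·15 + 5·5 + 1·7 + 6·9 = 12
h_42 = 5·12 + 4·14 + 5·15 + 1·5 + 6·7 = 0
h_43 = 5·0 + 4·12 + 5·14 + 1·15 + 6·5 = 10
h_44 = 5·10 + 4·0 + 5·12 + 1·14 + 6·15 = 10
h_45 = 5·10 + 4·10 + 5·0 + 1·12 + 6·14 = 16
h_46 = 5·16 + 4·10 + 5·10 + 1·0 + 6·12 = 4
h_47 = 5·4 + 4·16 + 5·10 + 1·10 + 6·0 = 8
h_48 = 5·8 + 4·4 + 5·16 + 1·10 + 6·10 = 2
h_49 = 5·2 + 4·8 + 5·4 + 1·16 + 6·10 = 2
h_50 = 5·2 + 4·2 + 5·8 + 1·4 + 6·16 = 5
h_51 = 5·5 + 4·2 + 5·2 + 1·8 + 6·4 = 7
h_52 = 5·7 + 4·5 + 5·2 + 1·2 + 6·8 = 13
h_53 = 5·13 + 4·7 + 5·5 + 1·2 + 6·2 = 13
h_54 = 5·13 + 4·13 + 5·7 + 1·5 + 6·2 = 16
h_55 = 5·16 + 4·13 + 5·13 + 1·7 + 6·5 = 13
h_56 = 5·13 + 4·16 + 5·13 + 1·13 + 6·7 = 11
h_57 = 5·11 + 4·13 + 5·16 + 1·13 + 6·13 = 6
h_58 = 5·6 + 4·11 + 5·13 + 1·16 + 6·13 = 12
h_59 = 5·12 + 4·6 + 5·11 + 1·13 + 6·16 = 10
h_60 = 5·10 + 4·12 + 5·6 + 1·11 + 6·13 = 13
h_61 = 5·13 + 4·10 + 5·12 + 1·6 + 6·11 = 16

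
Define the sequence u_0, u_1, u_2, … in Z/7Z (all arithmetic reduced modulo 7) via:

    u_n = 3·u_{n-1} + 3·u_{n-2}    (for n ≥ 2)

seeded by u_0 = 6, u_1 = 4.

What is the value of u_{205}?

u_2 = 3·4 + 3·6 = 2
u_3 = 3·2 + 3·4 = 4
u_4 = 3·4 + 3·2 = 4
u_5 = 3·4 + 3·4 = 3
u_6 = 3·3 + 3·4 = 0
u_7 = 3·0 + 3·3 = 2
u_8 = 3·2 + 3·0 = 6
u_9 = 3·6 + 3·2 = 3
u_10 = 3·3 + 3·6 = 6
u_11 = 3·6 + 3·3 = 6
u_12 = 3·6 + 3·6 = 1
u_13 = 3·1 + 3·6 = 0
u_14 = 3·0 + 3·1 = 3
u_15 = 3·3 + 3·0 = 2
u_16 = 3·2 + 3·3 = 1
u_17 = 3·1 + 3·2 = 2
u_18 = 3·2 + 3·1 = 2
u_19 = 3·2 + 3·2 = 5
u_20 = 3·5 + 3·2 = 0
u_21 = 3·0 + 3·5 = 1
u_22 = 3·1 + 3·0 = 3
u_23 = 3·3 + 3·1 = 5
u_24 = 3·5 + 3·3 = 3
u_25 = 3·3 + 3·5 = 3
u_26 = 3·3 + 3·3 = 4
u_27 = 3·4 + 3·3 = 0
u_28 = 3·0 + 3·4 = 5
u_29 = 3·5 + 3·0 = 1
u_30 = 3·1 + 3·5 = 4
u_31 = 3·4 + 3·1 = 1
u_32 = 3·1 + 3·4 = 1
u_33 = 3·1 + 3·1 = 6
u_34 = 3·6 + 3·1 = 0
u_35 = 3·0 + 3·6 = 4
u_36 = 3·4 + 3·0 = 5
u_37 = 3·5 + 3·4 = 6
u_38 = 3·6 + 3·5 = 5
u_39 = 3·5 + 3·6 = 5
u_40 = 3·5 + 3·5 = 2
u_41 = 3·2 + 3·5 = 0
u_42 = 3·0 + 3·2 = 6
u_43 = 3·6 + 3·0 = 4
(u_42, u_43) = (6, 4) = (u_0, u_1), so the sequence has period 42.
205 ≡ 37 (mod 42), hence u_205 = u_37 = 6.

6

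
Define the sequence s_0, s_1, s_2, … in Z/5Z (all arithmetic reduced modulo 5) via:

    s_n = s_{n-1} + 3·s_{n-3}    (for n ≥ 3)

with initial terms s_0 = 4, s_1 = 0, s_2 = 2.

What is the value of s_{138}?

s_3 = 1·2 + 0·0 + 3·4 = 4
s_4 = 1·4 + 0·2 + 3·0 = 4
s_5 = 1·4 + 0·4 + 3·2 = 0
s_6 = 1·0 + 0·4 + 3·4 = 2
(s_4, s_5, s_6) = (4, 0, 2) = (s_0, s_1, s_2), so the sequence has period 4.
138 ≡ 2 (mod 4), hence s_138 = s_2 = 2.

2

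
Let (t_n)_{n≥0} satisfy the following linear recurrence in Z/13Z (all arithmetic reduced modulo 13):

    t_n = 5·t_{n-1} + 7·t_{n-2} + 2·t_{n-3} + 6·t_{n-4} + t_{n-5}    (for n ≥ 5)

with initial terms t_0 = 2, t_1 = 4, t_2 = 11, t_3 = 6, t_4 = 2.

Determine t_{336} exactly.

t_5 = 5·2 + 7·6 + 2·11 + 6·4 + 1·2 = 9
t_6 = 5·9 + 7·2 + 2·6 + 6·11 + 1·4 = 11
t_7 = 5·11 + 7·9 + 2·2 + 6·6 + 1·11 = 0
t_8 = 5·0 + 7·11 + 2·9 + 6·2 + 1·6 = 9
t_9 = 5·9 + 7·0 + 2·11 + 6·9 + 1·2 = 6
t_10 = 5·6 + 7·9 + 2·0 + 6·11 + 1·9 = 12
Continuing the recurrence:
  t_11 = 1;  t_12 = 12;  t_13 = 6;  t_14 = 12;  t_15 = 1;  t_16 = 5
  t_17 = 0;  t_18 = 11;  t_19 = 5;  t_20 = 3;  t_21 = 12;  t_22 = 1
  t_23 = 6;  t_24 = 6;  t_25 = 6;  t_26 = 11;  t_27 = 3;  t_28 = 3
  t_29 = 9;  t_30 = 1;  t_31 = 12;  t_32 = 2;  t_33 = 10;  t_34 = 12
  t_35 = 12;  t_36 = 6;  t_37 = 5;  t_38 = 4;  t_39 = 8;  t_40 = 9
  t_41 = 2;  t_42 = 1;  t_43 = 11;  t_44 = 11;  t_45 = 12;  t_46 = 11
  t_47 = 7;  t_48 = 5;  t_49 = 10;  t_50 = 8;  t_51 = 4;  t_52 = 3
  t_53 = 7;  t_54 = 5;  t_55 = 8;  t_56 = 7;  t_57 = 3;  t_58 = 0
  t_59 = 10;  t_60 = 2;  t_61 = 1;  t_62 = 3;  t_63 = 8;  t_64 = 7
  t_65 = 1;  t_66 = 11;  t_67 = 10;  t_68 = 10;  t_69 = 12;  t_70 = 9
  t_71 = 12;  t_72 = 9;  t_73 = 8;  t_74 = 11;  t_75 = 2;  t_76 = 0
  t_77 = 2;  t_78 = 10;  t_79 = 9;  t_80 = 4;  t_81 = 11;  t_82 = 7
  t_83 = 2;  t_84 = 10;  t_85 = 5;  t_86 = 9;  t_87 = 2;  t_88 = 2
  t_89 = 4;  t_90 = 6;  t_91 = 5;  t_92 = 11;  t_93 = 11;  t_94 = 0
  t_95 = 5;  t_96 = 1;  t_97 = 0;  t_98 = 2;  t_99 = 3;  t_100 = 1
  t_101 = 5;  t_102 = 11;  t_103 = 8;  t_104 = 6;  t_105 = 9;  t_106 = 5
  t_107 = 3;  t_108 = 8;  t_109 = 1;  t_110 = 2;  t_111 = 4;  t_112 = 9
  t_113 = 0;  t_114 = 6;  t_115 = 9;  t_116 = 2;  t_117 = 3;  t_118 = 5
  t_119 = 6;  t_120 = 1;  t_121 = 12;  t_122 = 8;  t_123 = 11;  t_124 = 4
  t_125 = 4;  t_126 = 0;  t_127 = 6;  t_128 = 8;  t_129 = 6;  t_130 = 11
  t_131 = 6;  t_132 = 4;  t_133 = 11;  t_134 = 11;  t_135 = 5;  t_136 = 11
  t_137 = 0;  t_138 = 8;  t_139 = 12;  t_140 = 5;  t_141 = 6;  t_142 = 7
  t_143 = 11;  t_144 = 2;  t_145 = 12;  t_146 = 1;  t_147 = 10;  t_148 = 0
  t_149 = 3;  t_150 = 1;  t_151 = 9;  t_152 = 3;  t_153 = 7;  t_154 = 5
  t_155 = 5;  t_156 = 10;  t_157 = 10;  t_158 = 11;  t_159 = 11;  t_160 = 9
  t_161 = 6;  t_162 = 9;  t_163 = 0;  t_164 = 10;  t_165 = 9;  t_166 = 6
  t_167 = 5;  t_168 = 2;  t_169 = 4;  t_170 = 11;  t_171 = 6;  t_172 = 2
  t_173 = 9;  t_174 = 11;  t_175 = 0;  t_176 = 9;  t_177 = 6;  t_178 = 12
  t_179 = 1;  t_180 = 12;  t_181 = 6;  t_182 = 12;  t_183 = 1;  t_184 = 5
  t_185 = 0;  t_186 = 11;  t_187 = 5;  t_188 = 3;  t_189 = 12;  t_190 = 1
  t_191 = 6;  t_192 = 6;  t_193 = 6;  t_194 = 11;  t_195 = 3;  t_196 = 3
  t_197 = 9;  t_198 = 1;  t_199 = 12;  t_200 = 2;  t_201 = 10;  t_202 = 12
  t_203 = 12;  t_204 = 6;  t_205 = 5;  t_206 = 4;  t_207 = 8;  t_208 = 9
  t_209 = 2;  t_210 = 1;  t_211 = 11;  t_212 = 11;  t_213 = 12;  t_214 = 11
  t_215 = 7;  t_216 = 5;  t_217 = 10;  t_218 = 8;  t_219 = 4;  t_220 = 3
  t_221 = 7;  t_222 = 5;  t_223 = 8;  t_224 = 7;  t_225 = 3;  t_226 = 0
  t_227 = 10;  t_228 = 2;  t_229 = 1;  t_230 = 3;  t_231 = 8;  t_232 = 7
  t_233 = 1;  t_234 = 11;  t_235 = 10;  t_236 = 10;  t_237 = 12;  t_238 = 9
  t_239 = 12;  t_240 = 9;  t_241 = 8;  t_242 = 11;  t_243 = 2;  t_244 = 0
  t_245 = 2;  t_246 = 10;  t_247 = 9;  t_248 = 4;  t_249 = 11;  t_250 = 7
  t_251 = 2;  t_252 = 10;  t_253 = 5;  t_254 = 9;  t_255 = 2;  t_256 = 2
  t_257 = 4;  t_258 = 6;  t_259 = 5;  t_260 = 11;  t_261 = 11;  t_262 = 0
  t_263 = 5;  t_264 = 1;  t_265 = 0;  t_266 = 2;  t_267 = 3;  t_268 = 1
  t_269 = 5;  t_270 = 11;  t_271 = 8;  t_272 = 6;  t_273 = 9;  t_274 = 5
  t_275 = 3;  t_276 = 8;  t_277 = 1;  t_278 = 2;  t_279 = 4;  t_280 = 9
  t_281 = 0;  t_282 = 6;  t_283 = 9;  t_284 = 2;  t_285 = 3;  t_286 = 5
  t_287 = 6;  t_288 = 1;  t_289 = 12;  t_290 = 8;  t_291 = 11;  t_292 = 4
  t_293 = 4;  t_294 = 0;  t_295 = 6;  t_296 = 8;  t_297 = 6;  t_298 = 11
  t_299 = 6;  t_300 = 4;  t_301 = 11;  t_302 = 11;  t_303 = 5;  t_304 = 11
  t_305 = 0;  t_306 = 8;  t_307 = 12;  t_308 = 5;  t_309 = 6;  t_310 = 7
  t_311 = 11;  t_312 = 2;  t_313 = 12;  t_314 = 1;  t_315 = 10;  t_316 = 0
  t_317 = 3;  t_318 = 1;  t_319 = 9;  t_320 = 3;  t_321 = 7;  t_322 = 5
  t_323 = 5;  t_324 = 10;  t_325 = 10;  t_326 = 11;  t_327 = 11;  t_328 = 9
  t_329 = 6;  t_330 = 9;  t_331 = 0;  t_332 = 10;  t_333 = 9;  t_334 = 6
t_335 = 5·6 + 7·9 + 2·10 + 6·0 + 1·9 = 5
t_336 = 5·5 + 7·6 + 2·9 + 6·10 + 1·0 = 2

2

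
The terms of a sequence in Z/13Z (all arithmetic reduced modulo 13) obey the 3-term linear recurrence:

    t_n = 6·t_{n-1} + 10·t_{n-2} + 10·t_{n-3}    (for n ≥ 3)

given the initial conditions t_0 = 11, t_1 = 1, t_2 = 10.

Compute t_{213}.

0

t_3 = 6·10 + 10·1 + 10·11 = 11
t_4 = 6·11 + 10·10 + 10·1 = 7
t_5 = 6·7 + 10·11 + 10·10 = 5
t_6 = 6·5 + 10·7 + 10·11 = 2
t_7 = 6·2 + 10·5 + 10·7 = 2
t_8 = 6·2 + 10·2 + 10·5 = 4
t_9 = 6·4 + 10·2 + 10·2 = 12
t_10 = 6·12 + 10·4 + 10·2 = 2
t_11 = 6·2 + 10·12 + 10·4 = 3
t_12 = 6·3 + 10·2 + 10·12 = 2
t_13 = 6·2 + 10·3 + 10·2 = 10
t_14 = 6·10 + 10·2 + 10·3 = 6
t_15 = 6·6 + 10·10 + 10·2 = 0
t_16 = 6·0 + 10·6 + 10·10 = 4
t_17 = 6·4 + 10·0 + 10·6 = 6
t_18 = 6·6 + 10·4 + 10·0 = 11
t_19 = 6·11 + 10·6 + 10·4 = 10
t_20 = 6·10 + 10·11 + 10·6 = 9
t_21 = 6·9 + 10·10 + 10·11 = 4
t_22 = 6·4 + 10·9 + 10·10 = 6
t_23 = 6·6 + 10·4 + 10·9 = 10
t_24 = 6·10 + 10·6 + 10·4 = 4
t_25 = 6·4 + 10·10 + 10·6 = 2
t_26 = 6·2 + 10·4 + 10·10 = 9
t_27 = 6·9 + 10·2 + 10·4 = 10
t_28 = 6·10 + 10·9 + 10·2 = 1
t_29 = 6·1 + 10·10 + 10·9 = 1
t_30 = 6·1 + 10·1 + 10·10 = 12
t_31 = 6·12 + 10·1 + 10·1 = 1
t_32 = 6·1 + 10·12 + 10·1 = 6
t_33 = 6·6 + 10·1 + 10·12 = 10
t_34 = 6·10 + 10·6 + 10·1 = 0
t_35 = 6·0 + 10·10 + 10·6 = 4
t_36 = 6·4 + 10·0 + 10·10 = 7
t_37 = 6·7 + 10·4 + 10·0 = 4
t_38 = 6·4 + 10·7 + 10·4 = 4
t_39 = 6·4 + 10·4 + 10·7 = 4
t_40 = 6·4 + 10·4 + 10·4 = 0
t_41 = 6·0 + 10·4 + 10·4 = 2
t_42 = 6·2 + 10·0 + 10·4 = 0
t_43 = 6·0 + 10·2 + 10·0 = 7
t_44 = 6·7 + 10·0 + 10·2 = 10
t_45 = 6·10 + 10·7 + 10·0 = 0
t_46 = 6·0 + 10·10 + 10·7 = 1
t_47 = 6·1 + 10·0 + 10·10 = 2
t_48 = 6·2 + 10·1 + 10·0 = 9
t_49 = 6·9 + 10·2 + 10·1 = 6
t_50 = 6·6 + 10·9 + 10·2 = 3
t_51 = 6·3 + 10·6 + 10·9 = 12
t_52 = 6·12 + 10·3 + 10·6 = 6
t_53 = 6·6 + 10·12 + 10·3 = 4
t_54 = 6·4 + 10·6 + 10·12 = 9
t_55 = 6·9 + 10·4 + 10·6 = 11
t_56 = 6·11 + 10·9 + 10·4 = 1
t_57 = 6·1 + 10·11 + 10·9 = 11
t_58 = 6·11 + 10·1 + 10·11 = 4
t_59 = 6·4 + 10·11 + 10·1 = 1
t_60 = 6·1 + 10·4 + 10·11 = 0
t_61 = 6·0 + 10·1 + 10·4 = 11
t_62 = 6·11 + 10·0 + 10·1 = 11
t_63 = 6·11 + 10·11 + 10·0 = 7
t_64 = 6·7 + 10·11 + 10·11 = 2
t_65 = 6·2 + 10·7 + 10·11 = 10
t_66 = 6·10 + 10·2 + 10·7 = 7
t_67 = 6·7 + 10·10 + 10·2 = 6
t_68 = 6·6 + 10·7 + 10·10 = 11
t_69 = 6·11 + 10·6 + 10·7 = 1
t_70 = 6·1 + 10·11 + 10·6 = 7
t_71 = 6·7 + 10·1 + 10·11 = 6
t_72 = 6·6 + 10·7 + 10·1 = 12
t_73 = 6·12 + 10·6 + 10·7 = 7
t_74 = 6·7 + 10·12 + 10·6 = 1
t_75 = 6·1 + 10·7 + 10·12 = 1
t_76 = 6·1 + 10·1 + 10·7 = 8
t_77 = 6·8 + 10·1 + 10·1 = 3
t_78 = 6·3 + 10·8 + 10·1 = 4
t_79 = 6·4 + 10·3 + 10·8 = 4
t_80 = 6·4 + 10·4 + 10·3 = 3
t_81 = 6·3 + 10·4 + 10·4 = 7
t_82 = 6·7 + 10·3 + 10·4 = 8
t_83 = 6·8 + 10·7 + 10·3 = 5
t_84 = 6·5 + 10·8 + 10·7 = 11
t_85 = 6·11 + 10·5 + 10·8 = 1
t_86 = 6·1 + 10·11 + 10·5 = 10
(t_84, t_85, t_86) = (11, 1, 10) = (t_0, t_1, t_2), so the sequence has period 84.
213 ≡ 45 (mod 84), hence t_213 = t_45 = 0.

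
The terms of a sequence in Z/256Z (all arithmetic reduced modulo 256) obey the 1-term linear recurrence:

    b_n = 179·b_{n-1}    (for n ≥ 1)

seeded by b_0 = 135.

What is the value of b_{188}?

151

b_1 = 179·135 = 101
b_2 = 179·101 = 159
b_3 = 179·159 = 45
b_4 = 179·45 = 119
b_5 = 179·119 = 53
b_6 = 179·53 = 15
b_7 = 179·15 = 125
b_8 = 179·125 = 103
b_9 = 179·103 = 5
b_10 = 179·5 = 127
b_11 = 179·127 = 205
b_12 = 179·205 = 87
b_13 = 179·87 = 213
b_14 = 179·213 = 239
b_15 = 179·239 = 29
b_16 = 179·29 = 71
b_17 = 179·71 = 165
b_18 = 179·165 = 95
b_19 = 179·95 = 109
b_20 = 179·109 = 55
b_21 = 179·55 = 117
b_22 = 179·117 = 207
b_23 = 179·207 = 189
b_24 = 179·189 = 39
b_25 = 179·39 = 69
b_26 = 179·69 = 63
b_27 = 179·63 = 13
b_28 = 179·13 = 23
b_29 = 179·23 = 21
b_30 = 179·21 = 175
b_31 = 179·175 = 93
b_32 = 179·93 = 7
b_33 = 179·7 = 229
b_34 = 179·229 = 31
b_35 = 179·31 = 173
b_36 = 179·173 = 247
b_37 = 179·247 = 181
b_38 = 179·181 = 143
b_39 = 179·143 = 253
b_40 = 179·253 = 231
b_41 = 179·231 = 133
b_42 = 179·133 = 255
b_43 = 179·255 = 77
b_44 = 179·77 = 215
b_45 = 179·215 = 85
b_46 = 179·85 = 111
b_47 = 179·111 = 157
b_48 = 179·157 = 199
b_49 = 179·199 = 37
b_50 = 179·37 = 223
b_51 = 179·223 = 237
b_52 = 179·237 = 183
b_53 = 179·183 = 245
b_54 = 179·245 = 79
b_55 = 179·79 = 61
b_56 = 179·61 = 167
b_57 = 179·167 = 197
b_58 = 179·197 = 191
b_59 = 179·191 = 141
b_60 = 179·141 = 151
b_61 = 179·151 = 149
b_62 = 179·149 = 47
b_63 = 179·47 = 221
b_64 = 179·221 = 135
(b_64) = (135) = (b_0), so the sequence has period 64.
188 ≡ 60 (mod 64), hence b_188 = b_60 = 151.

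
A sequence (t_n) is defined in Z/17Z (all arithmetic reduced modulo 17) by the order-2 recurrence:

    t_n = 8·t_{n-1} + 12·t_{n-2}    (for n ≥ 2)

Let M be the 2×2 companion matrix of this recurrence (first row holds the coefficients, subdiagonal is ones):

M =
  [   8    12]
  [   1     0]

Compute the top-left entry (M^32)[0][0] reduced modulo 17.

(M^32)[0][0] is the top entry after applying M 32 times to the unit state (1, 0). Equivalently it is h_{33} for the auxiliary sequence (h_n) obeying the same recurrence with h_1 = 1 and h_i = 0 for 0 ≤ i < 1:
h_2 = 8·1 + 12·0 = 8
h_3 = 8·8 + 12·1 = 8
h_4 = 8·8 + 12·8 = 7
h_5 = 8·7 + 12·8 = 16
h_6 = 8·16 + 12·7 = 8
h_7 = 8·8 + 12·16 = 1
h_8 = 8·1 + 12·8 = 2
h_9 = 8·2 + 12·1 = 11
h_10 = 8·11 + 12·2 = 10
h_11 = 8·10 + 12·11 = 8
h_12 = 8·8 + 12·10 = 14
h_13 = 8·14 + 12·8 = 4
h_14 = 8·4 + 12·14 = 13
h_15 = 8·13 + 12·4 = 16
h_16 = 8·16 + 12·13 = 12
h_17 = 8·12 + 12·16 = 16
h_18 = 8·16 + 12·12 = 0
h_19 = 8·0 + 12·16 = 5
h_20 = 8·5 + 12·0 = 6
h_21 = 8·6 + 12·5 = 6
h_22 = 8·6 + 12·6 = 1
h_23 = 8·1 + 12·6 = 12
h_24 = 8·12 + 12·1 = 6
h_25 = 8·6 + 12·12 = 5
h_26 = 8·5 + 12·6 = 10
h_27 = 8·10 + 12·5 = 4
h_28 = 8·4 + 12·10 = 16
h_29 = 8·16 + 12·4 = 6
h_30 = 8·6 + 12·16 = 2
h_31 = 8·2 + 12·6 = 3
h_32 = 8·3 + 12·2 = 14
h_33 = 8·14 + 12·3 = 12

12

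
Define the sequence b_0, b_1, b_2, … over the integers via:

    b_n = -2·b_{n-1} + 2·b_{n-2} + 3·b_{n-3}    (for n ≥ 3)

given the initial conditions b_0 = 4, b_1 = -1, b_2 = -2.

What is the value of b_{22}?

-137109275

b_3 = -2·-2 + 2·-1 + 3·4 = 14
b_4 = -2·14 + 2·-2 + 3·-1 = -35
b_5 = -2·-35 + 2·14 + 3·-2 = 92
b_6 = -2·92 + 2·-35 + 3·14 = -212
b_7 = -2·-212 + 2·92 + 3·-35 = 503
b_8 = -2·503 + 2·-212 + 3·92 = -1154
b_9 = -2·-1154 + 2·503 + 3·-212 = 2678
b_10 = -2·2678 + 2·-1154 + 3·503 = -6155
b_11 = -2·-6155 + 2·2678 + 3·-1154 = 14204
b_12 = -2·14204 + 2·-6155 + 3·2678 = -32684
b_13 = -2·-32684 + 2·14204 + 3·-6155 = 75311
b_14 = -2·75311 + 2·-32684 + 3·14204 = -173378
b_15 = -2·-173378 + 2·75311 + 3·-32684 = 399326
b_16 = -2·399326 + 2·-173378 + 3·75311 = -919475
b_17 = -2·-919475 + 2·399326 + 3·-173378 = 2117468
b_18 = -2·2117468 + 2·-919475 + 3·399326 = -4875908
b_19 = -2·-4875908 + 2·2117468 + 3·-919475 = 11228327
b_20 = -2·11228327 + 2·-4875908 + 3·2117468 = -25856066
b_21 = -2·-25856066 + 2·11228327 + 3·-4875908 = 59541062
b_22 = -2·59541062 + 2·-25856066 + 3·11228327 = -137109275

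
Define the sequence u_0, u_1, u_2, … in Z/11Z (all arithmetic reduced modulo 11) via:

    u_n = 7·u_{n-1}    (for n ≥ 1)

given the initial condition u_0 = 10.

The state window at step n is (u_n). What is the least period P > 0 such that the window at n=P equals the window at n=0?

n=0: window = (10)
n=1: window = (4)
n=2: window = (6)
n=3: window = (9)
n=4: window = (8)
n=5: window = (1)
n=6: window = (7)
n=7: window = (5)
n=8: window = (2)
n=9: window = (3)
n=10: window = (10)
window at n=10 equals window at n=0 → period = 10

10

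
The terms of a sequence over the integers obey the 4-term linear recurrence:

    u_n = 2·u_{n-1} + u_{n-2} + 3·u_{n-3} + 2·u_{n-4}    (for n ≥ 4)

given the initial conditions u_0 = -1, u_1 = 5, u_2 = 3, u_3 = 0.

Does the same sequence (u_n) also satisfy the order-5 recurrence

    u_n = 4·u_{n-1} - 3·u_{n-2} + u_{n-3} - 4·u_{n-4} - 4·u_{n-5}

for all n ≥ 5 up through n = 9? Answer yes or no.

Terms u_0..u_9: -1, 5, 3, 0, 16, 51, 124, 347, 1003, 2827
n=5: candidate gives 51, actual u_5 = 51 ✓
n=6: candidate gives 124, actual u_6 = 124 ✓
n=7: candidate gives 347, actual u_7 = 347 ✓
n=8: candidate gives 1003, actual u_8 = 1003 ✓
n=9: candidate gives 2827, actual u_9 = 2827 ✓

yes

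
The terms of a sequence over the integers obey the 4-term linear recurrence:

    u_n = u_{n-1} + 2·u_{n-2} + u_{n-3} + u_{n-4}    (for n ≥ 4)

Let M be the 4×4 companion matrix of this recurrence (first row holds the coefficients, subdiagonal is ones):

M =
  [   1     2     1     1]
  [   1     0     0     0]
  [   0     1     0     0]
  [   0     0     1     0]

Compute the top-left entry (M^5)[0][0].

(M^5)[0][0] is the top entry after applying M 5 times to the unit state (1, 0, 0, 0). Equivalently it is h_{8} for the auxiliary sequence (h_n) obeying the same recurrence with h_3 = 1 and h_i = 0 for 0 ≤ i < 3:
h_4 = 1·1 + 2·0 + 1·0 + 1·0 = 1
h_5 = 1·1 + 2·1 + 1·0 + 1·0 = 3
h_6 = 1·3 + 2·1 + 1·1 + 1·0 = 6
h_7 = 1·6 + 2·3 + 1·1 + 1·1 = 14
h_8 = 1·14 + 2·6 + 1·3 + 1·1 = 30

30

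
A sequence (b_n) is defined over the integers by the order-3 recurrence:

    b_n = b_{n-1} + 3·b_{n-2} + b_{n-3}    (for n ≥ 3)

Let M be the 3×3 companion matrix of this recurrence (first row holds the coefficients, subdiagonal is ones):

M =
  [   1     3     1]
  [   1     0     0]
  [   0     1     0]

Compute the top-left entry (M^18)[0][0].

(M^18)[0][0] is the top entry after applying M 18 times to the unit state (1, 0, 0). Equivalently it is h_{20} for the auxiliary sequence (h_n) obeying the same recurrence with h_2 = 1 and h_i = 0 for 0 ≤ i < 2:
h_3 = 1·1 + 3·0 + 1·0 = 1
h_4 = 1·1 + 3·1 + 1·0 = 4
h_5 = 1·4 + 3·1 + 1·1 = 8
h_6 = 1·8 + 3·4 + 1·1 = 21
h_7 = 1·21 + 3·8 + 1·4 = 49
h_8 = 1·49 + 3·21 + 1·8 = 120
h_9 = 1·120 + 3·49 + 1·21 = 288
h_10 = 1·288 + 3·120 + 1·49 = 697
h_11 = 1·697 + 3·288 + 1·120 = 1681
h_12 = 1·1681 + 3·697 + 1·288 = 4060
h_13 = 1·4060 + 3·1681 + 1·697 = 9800
h_14 = 1·9800 + 3·4060 + 1·1681 = 23661
h_15 = 1·23661 + 3·9800 + 1·4060 = 57121
h_16 = 1·57121 + 3·23661 + 1·9800 = 137904
h_17 = 1·137904 + 3·57121 + 1·23661 = 332928
h_18 = 1·332928 + 3·137904 + 1·57121 = 803761
h_19 = 1·803761 + 3·332928 + 1·137904 = 1940449
h_20 = 1·1940449 + 3·803761 + 1·332928 = 4684660

4684660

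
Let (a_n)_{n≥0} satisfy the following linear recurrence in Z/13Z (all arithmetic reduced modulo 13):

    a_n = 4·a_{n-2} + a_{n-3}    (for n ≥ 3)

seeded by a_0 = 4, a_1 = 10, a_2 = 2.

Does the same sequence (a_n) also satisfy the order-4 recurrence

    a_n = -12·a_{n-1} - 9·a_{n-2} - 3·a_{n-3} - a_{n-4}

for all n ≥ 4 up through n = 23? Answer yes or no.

yes

Terms a_0..a_23: 4, 10, 2, 5, 5, 9, 12, 2, 5, 7, 9, 7, 4, 11, 10, 9, 12, 7, 5, 1, 1, 9, 5, 11
n=4: candidate gives 5, actual a_4 = 5 ✓
n=5: candidate gives 9, actual a_5 = 9 ✓
n=6: candidate gives 12, actual a_6 = 12 ✓
n=7: candidate gives 2, actual a_7 = 2 ✓
n=8: candidate gives 5, actual a_8 = 5 ✓
n=9: candidate gives 7, actual a_9 = 7 ✓
n=10: candidate gives 9, actual a_10 = 9 ✓
n=11: candidate gives 7, actual a_11 = 7 ✓
n=12: candidate gives 4, actual a_12 = 4 ✓
n=13: candidate gives 11, actual a_13 = 11 ✓
n=14: candidate gives 10, actual a_14 = 10 ✓
n=15: candidate gives 9, actual a_15 = 9 ✓
n=16: candidate gives 12, actual a_16 = 12 ✓
n=17: candidate gives 7, actual a_17 = 7 ✓
n=18: candidate gives 5, actual a_18 = 5 ✓
n=19: candidate gives 1, actual a_19 = 1 ✓
n=20: candidate gives 1, actual a_20 = 1 ✓
n=21: candidate gives 9, actual a_21 = 9 ✓
n=22: candidate gives 5, actual a_22 = 5 ✓
n=23: candidate gives 11, actual a_23 = 11 ✓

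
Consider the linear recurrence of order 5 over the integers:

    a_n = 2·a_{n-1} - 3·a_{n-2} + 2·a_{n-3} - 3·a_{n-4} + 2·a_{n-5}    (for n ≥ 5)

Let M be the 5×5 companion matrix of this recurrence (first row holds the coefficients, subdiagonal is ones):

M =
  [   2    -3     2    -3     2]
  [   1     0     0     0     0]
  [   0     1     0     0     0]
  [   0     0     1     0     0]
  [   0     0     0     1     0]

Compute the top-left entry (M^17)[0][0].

(M^17)[0][0] is the top entry after applying M 17 times to the unit state (1, 0, 0, 0, 0). Equivalently it is h_{21} for the auxiliary sequence (h_n) obeying the same recurrence with h_4 = 1 and h_i = 0 for 0 ≤ i < 4:
h_5 = 2·1 + -3·0 + 2·0 + -3·0 + 2·0 = 2
h_6 = 2·2 + -3·1 + 2·0 + -3·0 + 2·0 = 1
h_7 = 2·1 + -3·2 + 2·1 + -3·0 + 2·0 = -2
h_8 = 2·-2 + -3·1 + 2·2 + -3·1 + 2·0 = -6
h_9 = 2·-6 + -3·-2 + 2·1 + -3·2 + 2·1 = -8
h_10 = 2·-8 + -3·-6 + 2·-2 + -3·1 + 2·2 = -1
h_11 = 2·-1 + -3·-8 + 2·-6 + -3·-2 + 2·1 = 18
h_12 = 2·18 + -3·-1 + 2·-8 + -3·-6 + 2·-2 = 37
h_13 = 2·37 + -3·18 + 2·-1 + -3·-8 + 2·-6 = 30
h_14 = 2·30 + -3·37 + 2·18 + -3·-1 + 2·-8 = -28
h_15 = 2·-28 + -3·30 + 2·37 + -3·18 + 2·-1 = -128
h_16 = 2·-128 + -3·-28 + 2·30 + -3·37 + 2·18 = -187
h_17 = 2·-187 + -3·-128 + 2·-28 + -3·30 + 2·37 = -62
h_18 = 2·-62 + -3·-187 + 2·-128 + -3·-28 + 2·30 = 325
h_19 = 2·325 + -3·-62 + 2·-187 + -3·-128 + 2·-28 = 790
h_20 = 2·790 + -3·325 + 2·-62 + -3·-187 + 2·-128 = 786
h_21 = 2·786 + -3·790 + 2·325 + -3·-62 + 2·-187 = -336

-336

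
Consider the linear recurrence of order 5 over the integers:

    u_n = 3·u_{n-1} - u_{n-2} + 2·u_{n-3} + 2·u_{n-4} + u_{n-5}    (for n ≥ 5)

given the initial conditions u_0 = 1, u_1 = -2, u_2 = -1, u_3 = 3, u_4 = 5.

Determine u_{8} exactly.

u_5 = 3·5 + -1·3 + 2·-1 + 2·-2 + 1·1 = 7
u_6 = 3·7 + -1·5 + 2·3 + 2·-1 + 1·-2 = 18
u_7 = 3·18 + -1·7 + 2·5 + 2·3 + 1·-1 = 62
u_8 = 3·62 + -1·18 + 2·7 + 2·5 + 1·3 = 195

195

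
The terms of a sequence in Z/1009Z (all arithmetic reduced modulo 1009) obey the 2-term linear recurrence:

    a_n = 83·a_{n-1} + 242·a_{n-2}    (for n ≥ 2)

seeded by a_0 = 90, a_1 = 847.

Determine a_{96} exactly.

323

a_2 = 83·847 + 242·90 = 262
a_3 = 83·262 + 242·847 = 704
a_4 = 83·704 + 242·262 = 756
a_5 = 83·756 + 242·704 = 37
a_6 = 83·37 + 242·756 = 367
a_7 = 83·367 + 242·37 = 64
a_8 = 83·64 + 242·367 = 289
a_9 = 83·289 + 242·64 = 124
a_10 = 83·124 + 242·289 = 519
a_11 = 83·519 + 242·124 = 437
a_12 = 83·437 + 242·519 = 429
a_13 = 83·429 + 242·437 = 101
a_14 = 83·101 + 242·429 = 202
a_15 = 83·202 + 242·101 = 848
a_16 = 83·848 + 242·202 = 206
a_17 = 83·206 + 242·848 = 334
a_18 = 83·334 + 242·206 = 890
a_19 = 83·890 + 242·334 = 321
a_20 = 83·321 + 242·890 = 872
a_21 = 83·872 + 242·321 = 726
a_22 = 83·726 + 242·872 = 870
a_23 = 83·870 + 242·726 = 697
a_24 = 83·697 + 242·870 = 1006
a_25 = 83·1006 + 242·697 = 931
a_26 = 83·931 + 242·1006 = 872
a_27 = 83·872 + 242·931 = 23
a_28 = 83·23 + 242·872 = 34
a_29 = 83·34 + 242·23 = 316
a_30 = 83·316 + 242·34 = 150
a_31 = 83·150 + 242·316 = 130
a_32 = 83·130 + 242·150 = 676
a_33 = 83·676 + 242·130 = 794
a_34 = 83·794 + 242·676 = 451
a_35 = 83·451 + 242·794 = 538
a_36 = 83·538 + 242·451 = 428
a_37 = 83·428 + 242·538 = 244
a_38 = 83·244 + 242·428 = 730
a_39 = 83·730 + 242·244 = 576
a_40 = 83·576 + 242·730 = 470
a_41 = 83·470 + 242·576 = 818
a_42 = 83·818 + 242·470 = 14
a_43 = 83·14 + 242·818 = 345
a_44 = 83·345 + 242·14 = 744
a_45 = 83·744 + 242·345 = 955
a_46 = 83·955 + 242·744 = 0
a_47 = 83·0 + 242·955 = 49
a_48 = 83·49 + 242·0 = 31
a_49 = 83·31 + 242·49 = 305
a_50 = 83·305 + 242·31 = 529
a_51 = 83·529 + 242·305 = 673
a_52 = 83·673 + 242·529 = 239
a_53 = 83·239 + 242·673 = 74
a_54 = 83·74 + 242·239 = 413
a_55 = 83·413 + 242·74 = 728
a_56 = 83·728 + 242·413 = 948
a_57 = 83·948 + 242·728 = 592
a_58 = 83·592 + 242·948 = 68
a_59 = 83·68 + 242·592 = 585
a_60 = 83·585 + 242·68 = 435
a_61 = 83·435 + 242·585 = 91
a_62 = 83·91 + 242·435 = 824
a_63 = 83·824 + 242·91 = 613
a_64 = 83·613 + 242·824 = 55
a_65 = 83·55 + 242·613 = 552
a_66 = 83·552 + 242·55 = 604
a_67 = 83·604 + 242·552 = 78
a_68 = 83·78 + 242·604 = 283
a_69 = 83·283 + 242·78 = 996
a_70 = 83·996 + 242·283 = 813
a_71 = 83·813 + 242·996 = 766
a_72 = 83·766 + 242·813 = 2
a_73 = 83·2 + 242·766 = 891
a_74 = 83·891 + 242·2 = 780
a_75 = 83·780 + 242·891 = 869
a_76 = 83·869 + 242·780 = 565
a_77 = 83·565 + 242·869 = 907
a_78 = 83·907 + 242·565 = 121
a_79 = 83·121 + 242·907 = 494
a_80 = 83·494 + 242·121 = 663
a_81 = 83·663 + 242·494 = 20
a_82 = 83·20 + 242·663 = 666
a_83 = 83·666 + 242·20 = 587
a_84 = 83·587 + 242·666 = 21
a_85 = 83·21 + 242·587 = 519
a_86 = 83·519 + 242·21 = 736
a_87 = 83·736 + 242·519 = 21
a_88 = 83·21 + 242·736 = 253
a_89 = 83·253 + 242·21 = 856
a_90 = 83·856 + 242·253 = 95
a_91 = 83·95 + 242·856 = 120
a_92 = 83·120 + 242·95 = 662
a_93 = 83·662 + 242·120 = 239
a_94 = 83·239 + 242·662 = 439
a_95 = 83·439 + 242·239 = 438
a_96 = 83·438 + 242·439 = 323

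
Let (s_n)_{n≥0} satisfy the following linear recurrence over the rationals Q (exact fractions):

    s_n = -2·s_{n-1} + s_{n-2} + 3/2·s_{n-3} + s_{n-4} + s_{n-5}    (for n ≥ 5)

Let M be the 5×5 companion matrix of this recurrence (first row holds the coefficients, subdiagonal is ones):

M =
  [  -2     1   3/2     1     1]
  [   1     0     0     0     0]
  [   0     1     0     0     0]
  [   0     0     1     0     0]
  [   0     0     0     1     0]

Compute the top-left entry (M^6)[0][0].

461/4

(M^6)[0][0] is the top entry after applying M 6 times to the unit state (1, 0, 0, 0, 0). Equivalently it is h_{10} for the auxiliary sequence (h_n) obeying the same recurrence with h_4 = 1 and h_i = 0 for 0 ≤ i < 4:
h_5 = -2·1 + 1·0 + 3/2·0 + 1·0 + 1·0 = -2
h_6 = -2·-2 + 1·1 + 3/2·0 + 1·0 + 1·0 = 5
h_7 = -2·5 + 1·-2 + 3/2·1 + 1·0 + 1·0 = -21/2
h_8 = -2·-21/2 + 1·5 + 3/2·-2 + 1·1 + 1·0 = 24
h_9 = -2·24 + 1·-21/2 + 3/2·5 + 1·-2 + 1·1 = -52
h_10 = -2·-52 + 1·24 + 3/2·-21/2 + 1·5 + 1·-2 = 461/4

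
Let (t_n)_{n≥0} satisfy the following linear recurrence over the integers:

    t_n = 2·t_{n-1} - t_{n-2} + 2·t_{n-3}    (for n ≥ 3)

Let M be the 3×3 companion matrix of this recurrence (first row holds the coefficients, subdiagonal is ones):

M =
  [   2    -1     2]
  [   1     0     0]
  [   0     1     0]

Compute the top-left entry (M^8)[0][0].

(M^8)[0][0] is the top entry after applying M 8 times to the unit state (1, 0, 0). Equivalently it is h_{10} for the auxiliary sequence (h_n) obeying the same recurrence with h_2 = 1 and h_i = 0 for 0 ≤ i < 2:
h_3 = 2·1 + -1·0 + 2·0 = 2
h_4 = 2·2 + -1·1 + 2·0 = 3
h_5 = 2·3 + -1·2 + 2·1 = 6
h_6 = 2·6 + -1·3 + 2·2 = 13
h_7 = 2·13 + -1·6 + 2·3 = 26
h_8 = 2·26 + -1·13 + 2·6 = 51
h_9 = 2·51 + -1·26 + 2·13 = 102
h_10 = 2·102 + -1·51 + 2·26 = 205

205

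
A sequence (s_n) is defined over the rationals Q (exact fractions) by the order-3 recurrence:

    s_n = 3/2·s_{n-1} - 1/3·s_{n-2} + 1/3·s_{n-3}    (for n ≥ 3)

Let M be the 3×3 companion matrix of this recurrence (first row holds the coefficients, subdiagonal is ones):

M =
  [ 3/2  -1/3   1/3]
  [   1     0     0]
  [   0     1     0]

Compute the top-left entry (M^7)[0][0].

13219/1152

(M^7)[0][0] is the top entry after applying M 7 times to the unit state (1, 0, 0). Equivalently it is h_{9} for the auxiliary sequence (h_n) obeying the same recurrence with h_2 = 1 and h_i = 0 for 0 ≤ i < 2:
h_3 = 3/2·1 + -1/3·0 + 1/3·0 = 3/2
h_4 = 3/2·3/2 + -1/3·1 + 1/3·0 = 23/12
h_5 = 3/2·23/12 + -1/3·3/2 + 1/3·1 = 65/24
h_6 = 3/2·65/24 + -1/3·23/12 + 1/3·3/2 = 565/144
h_7 = 3/2·565/144 + -1/3·65/24 + 1/3·23/12 = 1619/288
h_8 = 3/2·1619/288 + -1/3·565/144 + 1/3·65/24 = 13871/1728
h_9 = 3/2·13871/1728 + -1/3·1619/288 + 1/3·565/144 = 13219/1152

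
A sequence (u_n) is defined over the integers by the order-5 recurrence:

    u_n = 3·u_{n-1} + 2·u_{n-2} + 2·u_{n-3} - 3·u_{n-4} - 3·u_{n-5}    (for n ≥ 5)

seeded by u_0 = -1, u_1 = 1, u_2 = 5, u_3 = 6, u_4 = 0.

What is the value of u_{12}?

122952

u_5 = 3·0 + 2·6 + 2·5 + -3·1 + -3·-1 = 22
u_6 = 3·22 + 2·0 + 2·6 + -3·5 + -3·1 = 60
u_7 = 3·60 + 2·22 + 2·0 + -3·6 + -3·5 = 191
u_8 = 3·191 + 2·60 + 2·22 + -3·0 + -3·6 = 719
u_9 = 3·719 + 2·191 + 2·60 + -3·22 + -3·0 = 2593
u_10 = 3·2593 + 2·719 + 2·191 + -3·60 + -3·22 = 9353
u_11 = 3·9353 + 2·2593 + 2·719 + -3·191 + -3·60 = 33930
u_12 = 3·33930 + 2·9353 + 2·2593 + -3·719 + -3·191 = 122952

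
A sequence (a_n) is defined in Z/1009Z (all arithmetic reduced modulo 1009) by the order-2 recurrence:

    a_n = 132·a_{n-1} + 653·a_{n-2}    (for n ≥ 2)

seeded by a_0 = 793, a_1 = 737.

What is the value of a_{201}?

89

a_2 = 132·737 + 653·793 = 632
a_3 = 132·632 + 653·737 = 654
a_4 = 132·654 + 653·632 = 578
a_5 = 132·578 + 653·654 = 876
a_6 = 132·876 + 653·578 = 674
a_7 = 132·674 + 653·876 = 101
Continuing the recurrence:
  a_8 = 413;  a_9 = 398;  a_10 = 354;  a_11 = 895;  a_12 = 188;  a_13 = 824
  a_14 = 471;  a_15 = 898;  a_16 = 301;  a_17 = 546;  a_18 = 231;  a_19 = 583
  a_20 = 774;  a_21 = 565;  a_22 = 836;  a_23 = 22;  a_24 = 925;  a_25 = 251
  a_26 = 478;  a_27 = 983;  a_28 = 957;  a_29 = 374;  a_30 = 277;  a_31 = 284
  a_32 = 425;  a_33 = 401;  a_34 = 514;  a_35 = 767;  a_36 = 998;  a_37 = 953
  a_38 = 560;  a_39 = 19;  a_40 = 912;  a_41 = 612;  a_42 = 290;  a_43 = 10
  a_44 = 998;  a_45 = 33;  a_46 = 200;  a_47 = 526;  a_48 = 250;  a_49 = 121
  a_50 = 629;  a_51 = 601;  a_52 = 704;  a_53 = 52;  a_54 = 418;  a_55 = 340
  a_56 = 1008;  a_57 = 917;  a_58 = 320;  a_59 = 326;  a_60 = 751;  a_61 = 229
  a_62 = 996;  a_63 = 507;  a_64 = 922;  a_65 = 743;  a_66 = 905;  a_67 = 248
  a_68 = 139;  a_69 = 690;  a_70 = 227;  a_71 = 250;  a_72 = 620;  a_73 = 912
  a_74 = 564;  a_75 = 8;  a_76 = 54;  a_77 = 244;  a_78 = 876;  a_79 = 516
  a_80 = 434;  a_81 = 726;  a_82 = 859;  a_83 = 228;  a_84 = 758;  a_85 = 726
  a_86 = 541;  a_87 = 630;  a_88 = 545;  a_89 = 19;  a_90 = 198;  a_91 = 201
  a_92 = 440;  a_93 = 650;  a_94 = 799;  a_95 = 193;  a_96 = 345;  a_97 = 39
  a_98 = 381;  a_99 = 84;  a_100 = 568;  a_101 = 676;  a_102 = 32;  a_103 = 683
  a_104 = 62;  a_105 = 133;  a_106 = 529;  a_107 = 282;  a_108 = 250;  a_109 = 211
  a_110 = 401;  a_111 = 14;  a_112 = 352;  a_113 = 111;  a_114 = 330;  a_115 = 8
  a_116 = 620;  a_117 = 290;  a_118 = 189;  a_119 = 410;  a_120 = 962;  a_121 = 195
  a_122 = 94;  a_123 = 501;  a_124 = 380;  a_125 = 956;  a_126 = 1002;  a_127 = 791
  a_128 = 959;  a_129 = 378;  a_130 = 93;  a_131 = 806;  a_132 = 636;  a_133 = 834
  a_134 = 716;  a_135 = 417;  a_136 = 939;  a_137 = 721;  a_138 = 21;  a_139 = 364
  a_140 = 212;  a_141 = 309;  a_142 = 631;  a_143 = 531;  a_144 = 842;  a_145 = 810
  a_146 = 896;  a_147 = 433;  a_148 = 520;  a_149 = 257;  a_150 = 154;  a_151 = 475
  a_152 = 813;  a_153 = 774;  a_154 = 414;  a_155 = 75;  a_156 = 749;  a_157 = 529
  a_158 = 948;  a_159 = 379;  a_160 = 105;  a_161 = 16;  a_162 = 47;  a_163 = 508
  a_164 = 883;  a_165 = 284;  a_166 = 615;  a_167 = 256;  a_168 = 508;  a_169 = 136
  a_170 = 562;  a_171 = 543;  a_172 = 756;  a_173 = 321;  a_174 = 261;  a_175 = 896
  a_176 = 131;  a_177 = 7;  a_178 = 702;  a_179 = 371;  a_180 = 860;  a_181 = 615
  a_182 = 27;  a_183 = 550;  a_184 = 430;  a_185 = 202;  a_186 = 718;  a_187 = 666
  a_188 = 807;  a_189 = 598;  a_190 = 507;  a_191 = 341;  a_192 = 735;  a_193 = 849
  a_194 = 749;  a_195 = 442;  a_196 = 563;  a_197 = 711;  a_198 = 378;  a_199 = 598
a_200 = 132·598 + 653·378 = 872
a_201 = 132·872 + 653·598 = 89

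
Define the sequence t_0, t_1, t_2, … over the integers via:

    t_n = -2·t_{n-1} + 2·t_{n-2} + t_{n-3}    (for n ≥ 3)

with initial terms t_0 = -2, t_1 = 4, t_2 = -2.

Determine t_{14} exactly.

t_3 = -2·-2 + 2·4 + 1·-2 = 10
t_4 = -2·10 + 2·-2 + 1·4 = -20
t_5 = -2·-20 + 2·10 + 1·-2 = 58
t_6 = -2·58 + 2·-20 + 1·10 = -146
t_7 = -2·-146 + 2·58 + 1·-20 = 388
t_8 = -2·388 + 2·-146 + 1·58 = -1010
t_9 = -2·-1010 + 2·388 + 1·-146 = 2650
t_10 = -2·2650 + 2·-1010 + 1·388 = -6932
t_11 = -2·-6932 + 2·2650 + 1·-1010 = 18154
t_12 = -2·18154 + 2·-6932 + 1·2650 = -47522
t_13 = -2·-47522 + 2·18154 + 1·-6932 = 124420
t_14 = -2·124420 + 2·-47522 + 1·18154 = -325730

-325730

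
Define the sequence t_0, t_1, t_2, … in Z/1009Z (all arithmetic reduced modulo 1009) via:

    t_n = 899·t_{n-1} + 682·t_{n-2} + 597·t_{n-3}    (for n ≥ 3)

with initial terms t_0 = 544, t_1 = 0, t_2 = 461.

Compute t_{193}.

t_3 = 899·461 + 682·0 + 597·544 = 619
t_4 = 899·619 + 682·461 + 597·0 = 116
t_5 = 899·116 + 682·619 + 597·461 = 513
t_6 = 899·513 + 682·116 + 597·619 = 733
t_7 = 899·733 + 682·513 + 597·116 = 473
t_8 = 899·473 + 682·733 + 597·513 = 414
Continuing the recurrence:
  t_9 = 275;  t_10 = 718;  t_11 = 560;  t_12 = 977;  t_13 = 832;  t_14 = 5
  t_15 = 892;  t_16 = 412;  t_17 = 969;  t_18 = 618;  t_19 = 363;  t_20 = 480
  t_21 = 690;  t_22 = 1004;  t_23 = 940;  t_24 = 402;  t_25 = 583;  t_26 = 338
  t_27 = 65;  t_28 = 323;  t_29 = 714;  t_30 = 949;  t_31 = 259;  t_32 = 671
  t_33 = 414;  t_34 = 656;  t_35 = 330;  t_36 = 382;  t_37 = 551;  t_38 = 387
  t_39 = 262;  t_40 = 30;  t_41 = 805;  t_42 = 541;  t_43 = 892;  t_44 = 731
  t_45 = 324;  t_46 = 552;  t_47 = 336;  t_48 = 180;  t_49 = 90;  t_50 = 662
  t_51 = 165;  t_52 = 726;  t_53 = 68;  t_54 = 937;  t_55 = 371;  t_56 = 123
  t_57 = 762;  t_58 = 582;  t_59 = 379;  t_60 = 930;  t_61 = 141;  t_62 = 480
  t_63 = 235;  t_64 = 249;  t_65 = 705;  t_66 = 493;  t_67 = 103;  t_68 = 130
  t_69 = 144;  t_70 = 114;  t_71 = 829;  t_72 = 887;  t_73 = 87;  t_74 = 557
  t_75 = 905;  t_76 = 302;  t_77 = 347;  t_78 = 770;  t_79 = 287;  t_80 = 483
  t_81 = 930;  t_82 = 899;  t_83 = 377;  t_84 = 814;  t_85 = 1004;  t_86 = 810
  t_87 = 947;  t_88 = 296;  t_89 = 81;  t_90 = 562;  t_91 = 622;  t_92 = 990
  t_93 = 13;  t_94 = 769;  t_95 = 716;  t_96 = 418;  t_97 = 388;  t_98 = 881
  t_99 = 535;  t_100 = 734;  t_101 = 869;  t_102 = 940;  t_103 = 185;  t_104 = 362
  t_105 = 761;  t_106 = 180;  t_107 = 944;  t_108 = 16;  t_109 = 830;  t_110 = 878
  t_111 = 766;  t_112 = 37;  t_113 = 211;  t_114 = 231;  t_115 = 330;  t_116 = 4
  t_117 = 296;  t_118 = 693;  t_119 = 896;  t_120 = 873;  t_121 = 483;  t_122 = 565
  t_123 = 408;  t_124 = 194;  t_125 = 929;  t_126 = 255;  t_127 = 920;  t_128 = 734
  t_129 = 707;  t_130 = 391;  t_131 = 541;  t_132 = 624;  t_133 = 997;  t_134 = 178
  t_135 = 695;  t_136 = 449;  t_137 = 132;  t_138 = 313;  t_139 = 767;  t_140 = 46
  t_141 = 613;  t_142 = 79;  t_143 = 950;  t_144 = 531;  t_145 = 983;  t_146 = 845
  t_147 = 489;  t_148 = 460;  t_149 = 343;  t_150 = 865;  t_151 = 715;  t_152 = 670
  t_153 = 37;  t_154 = 886;  t_155 = 848;  t_156 = 309;  t_157 = 721;  t_158 = 1005
  t_159 = 605;  t_160 = 946;  t_161 = 435;  t_162 = 966;  t_163 = 440;  t_164 = 349
  t_165 = 922;  t_166 = 723;  t_167 = 877;  t_168 = 608;  t_169 = 279;  t_170 = 444
  t_171 = 923;  t_172 = 565;  t_173 = 988;  t_174 = 301;  t_175 = 290;  t_176 = 414
  t_177 = 985;  t_178 = 32;  t_179 = 245;  t_180 = 726;  t_181 = 389;  t_182 = 270
  t_183 = 53;  t_184 = 889;  t_185 = 664;  t_186 = 868;  t_187 = 181;  t_188 = 843
  t_189 = 12;  t_190 = 588;  t_191 = 797
t_192 = 899·797 + 682·588 + 597·12 = 657
t_193 = 899·657 + 682·797 + 597·588 = 994

994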